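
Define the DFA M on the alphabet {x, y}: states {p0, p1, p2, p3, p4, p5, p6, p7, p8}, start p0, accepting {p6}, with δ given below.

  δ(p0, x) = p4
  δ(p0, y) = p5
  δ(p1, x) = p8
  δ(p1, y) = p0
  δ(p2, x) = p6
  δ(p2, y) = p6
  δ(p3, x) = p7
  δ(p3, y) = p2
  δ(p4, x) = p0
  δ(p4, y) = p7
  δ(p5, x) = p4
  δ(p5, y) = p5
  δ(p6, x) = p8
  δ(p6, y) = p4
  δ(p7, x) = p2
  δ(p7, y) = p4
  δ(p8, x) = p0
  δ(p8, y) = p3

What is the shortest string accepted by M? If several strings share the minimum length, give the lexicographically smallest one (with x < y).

A breadth-first search from p0 reaches an accepting state first via the path p0 → p4 → p7 → p2 → p6 on input xyxx.
No string of length < 4 is accepted (BFS exhausts all shorter strings without reaching an accepting state), and xyxx is the lexicographically least accepting string of length 4.

xyxx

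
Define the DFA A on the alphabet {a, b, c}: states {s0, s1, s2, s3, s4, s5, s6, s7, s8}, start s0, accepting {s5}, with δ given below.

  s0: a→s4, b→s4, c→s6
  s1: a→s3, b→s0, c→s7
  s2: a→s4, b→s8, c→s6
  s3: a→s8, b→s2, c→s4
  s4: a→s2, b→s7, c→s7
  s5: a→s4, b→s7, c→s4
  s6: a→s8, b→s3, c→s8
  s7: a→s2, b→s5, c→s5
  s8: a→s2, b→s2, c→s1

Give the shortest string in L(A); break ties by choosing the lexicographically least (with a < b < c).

abb

A breadth-first search from s0 reaches an accepting state first via the path s0 → s4 → s7 → s5 on input abb.
No string of length < 3 is accepted (BFS exhausts all shorter strings without reaching an accepting state), and abb is the lexicographically least accepting string of length 3.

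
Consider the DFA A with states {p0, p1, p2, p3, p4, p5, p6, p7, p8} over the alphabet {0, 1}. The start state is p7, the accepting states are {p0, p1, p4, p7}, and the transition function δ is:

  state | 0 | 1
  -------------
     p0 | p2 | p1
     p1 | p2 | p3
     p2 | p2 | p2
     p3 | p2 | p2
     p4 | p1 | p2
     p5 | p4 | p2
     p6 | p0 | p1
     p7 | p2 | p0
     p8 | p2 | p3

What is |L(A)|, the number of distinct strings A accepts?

The useful subgraph on states {p0, p1, p7} is acyclic, so L(A) is finite; the longest accepting path visits 3 useful states, giving maximum string length 2.
Counting accepting paths from p7 by length: 1 of length 0, 1 of length 1, 1 of length 2. Total 3.

3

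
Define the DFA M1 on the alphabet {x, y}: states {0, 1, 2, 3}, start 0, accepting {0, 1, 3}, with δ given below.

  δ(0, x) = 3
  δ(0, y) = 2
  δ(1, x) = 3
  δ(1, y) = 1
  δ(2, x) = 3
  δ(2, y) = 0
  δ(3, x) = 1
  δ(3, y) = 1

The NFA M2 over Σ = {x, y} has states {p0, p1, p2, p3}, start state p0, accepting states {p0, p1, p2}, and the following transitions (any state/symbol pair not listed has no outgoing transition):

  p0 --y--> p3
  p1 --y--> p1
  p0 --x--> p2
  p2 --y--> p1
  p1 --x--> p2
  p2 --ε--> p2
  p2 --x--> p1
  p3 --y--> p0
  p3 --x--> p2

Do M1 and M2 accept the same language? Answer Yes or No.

Yes

Exploring the product automaton M1 × M2 from the start pair (0, p0), following both machines on each input symbol, reaches 4 state pairs: (0, p0), (3, p2), (2, p3), (1, p1).
M1 accepts in {0, 1, 3} and M2 accepts in {p0, p1, p2}. In every reachable pair the two components are either both accepting — (0, p0), (3, p2), (1, p1) — or both non-accepting, so no string is accepted by exactly one of the machines: L(M1) \ L(M2) and L(M2) \ L(M1) are both empty.
Hence every string is accepted by M1 iff it is accepted by M2, and the two languages coincide.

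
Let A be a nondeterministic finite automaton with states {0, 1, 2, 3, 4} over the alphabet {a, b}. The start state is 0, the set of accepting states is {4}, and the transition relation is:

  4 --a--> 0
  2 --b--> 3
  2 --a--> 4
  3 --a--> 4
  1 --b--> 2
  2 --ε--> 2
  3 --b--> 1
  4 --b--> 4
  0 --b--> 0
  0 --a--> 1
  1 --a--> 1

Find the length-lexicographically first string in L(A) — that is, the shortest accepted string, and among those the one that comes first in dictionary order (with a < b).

A breadth-first search from 0 reaches an accepting state first via the path 0 → 1 → 2 → 4 on input aba.
No string of length < 3 is accepted (BFS exhausts all shorter strings without reaching an accepting state), and aba is the lexicographically least accepting string of length 3.

aba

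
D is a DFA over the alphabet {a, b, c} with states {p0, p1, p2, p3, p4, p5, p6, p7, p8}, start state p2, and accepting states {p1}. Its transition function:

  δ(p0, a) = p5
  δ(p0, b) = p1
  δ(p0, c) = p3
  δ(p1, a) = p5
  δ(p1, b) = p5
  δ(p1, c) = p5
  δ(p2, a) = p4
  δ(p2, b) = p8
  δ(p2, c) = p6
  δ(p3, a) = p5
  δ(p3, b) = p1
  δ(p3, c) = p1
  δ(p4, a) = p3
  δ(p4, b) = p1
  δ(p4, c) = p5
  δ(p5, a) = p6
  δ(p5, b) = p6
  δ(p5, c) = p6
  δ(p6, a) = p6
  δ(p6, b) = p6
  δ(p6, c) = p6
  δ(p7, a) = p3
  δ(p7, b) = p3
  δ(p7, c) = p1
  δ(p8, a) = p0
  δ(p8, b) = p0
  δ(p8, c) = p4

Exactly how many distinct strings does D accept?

12

The useful subgraph on states {p0, p1, p2, p3, p4, p8} is acyclic, so L(D) is finite; the longest accepting path visits 5 useful states, giving maximum string length 4.
Counting accepting paths from p2 by length: 1 of length 2, 5 of length 3, 6 of length 4. Total 12.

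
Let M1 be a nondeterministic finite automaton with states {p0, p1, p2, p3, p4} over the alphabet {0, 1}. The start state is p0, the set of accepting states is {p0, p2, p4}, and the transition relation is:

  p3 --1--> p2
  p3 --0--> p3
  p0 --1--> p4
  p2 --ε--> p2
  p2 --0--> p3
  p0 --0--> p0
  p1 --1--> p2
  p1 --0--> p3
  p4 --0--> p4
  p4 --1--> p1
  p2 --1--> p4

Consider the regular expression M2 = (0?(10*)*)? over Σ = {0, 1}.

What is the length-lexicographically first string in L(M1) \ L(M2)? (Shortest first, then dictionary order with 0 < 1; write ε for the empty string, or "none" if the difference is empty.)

The string 00 is accepted by M1 but not by M2.
No shorter string lies in the difference, and 00 is the lexicographically first length-2 string in L(M1) \ L(M2).

00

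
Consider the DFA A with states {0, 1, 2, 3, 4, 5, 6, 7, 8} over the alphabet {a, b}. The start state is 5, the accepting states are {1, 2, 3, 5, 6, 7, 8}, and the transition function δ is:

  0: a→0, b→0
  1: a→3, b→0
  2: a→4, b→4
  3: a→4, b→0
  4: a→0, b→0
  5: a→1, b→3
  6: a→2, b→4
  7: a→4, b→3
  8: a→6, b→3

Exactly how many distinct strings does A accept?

4

The useful subgraph on states {1, 3, 5} is acyclic, so L(A) is finite; the longest accepting path visits 3 useful states, giving maximum string length 2.
Counting accepting paths from 5 by length: 1 of length 0, 2 of length 1, 1 of length 2. Total 4.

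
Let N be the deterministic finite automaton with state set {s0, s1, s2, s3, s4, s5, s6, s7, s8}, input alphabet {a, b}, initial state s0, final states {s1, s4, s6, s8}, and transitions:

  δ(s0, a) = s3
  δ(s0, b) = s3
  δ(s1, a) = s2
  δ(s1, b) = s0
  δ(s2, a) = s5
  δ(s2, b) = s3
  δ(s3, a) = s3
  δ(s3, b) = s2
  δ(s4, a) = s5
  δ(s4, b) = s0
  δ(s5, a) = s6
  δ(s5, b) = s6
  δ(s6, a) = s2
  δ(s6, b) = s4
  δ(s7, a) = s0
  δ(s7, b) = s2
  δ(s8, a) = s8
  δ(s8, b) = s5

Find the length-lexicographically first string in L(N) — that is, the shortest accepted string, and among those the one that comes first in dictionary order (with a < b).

abaa

A breadth-first search from s0 reaches an accepting state first via the path s0 → s3 → s2 → s5 → s6 on input abaa.
No string of length < 4 is accepted (BFS exhausts all shorter strings without reaching an accepting state), and abaa is the lexicographically least accepting string of length 4.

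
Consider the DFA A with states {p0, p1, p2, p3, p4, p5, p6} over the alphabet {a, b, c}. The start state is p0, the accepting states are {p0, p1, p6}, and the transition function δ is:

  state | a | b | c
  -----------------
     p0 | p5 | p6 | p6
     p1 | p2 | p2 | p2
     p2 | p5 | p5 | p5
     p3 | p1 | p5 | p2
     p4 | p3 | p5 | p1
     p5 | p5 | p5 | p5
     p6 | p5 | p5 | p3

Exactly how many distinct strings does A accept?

The useful subgraph on states {p0, p1, p3, p6} is acyclic, so L(A) is finite; the longest accepting path visits 4 useful states, giving maximum string length 3.
Counting accepting paths from p0 by length: 1 of length 0, 2 of length 1, 2 of length 3. Total 5.

5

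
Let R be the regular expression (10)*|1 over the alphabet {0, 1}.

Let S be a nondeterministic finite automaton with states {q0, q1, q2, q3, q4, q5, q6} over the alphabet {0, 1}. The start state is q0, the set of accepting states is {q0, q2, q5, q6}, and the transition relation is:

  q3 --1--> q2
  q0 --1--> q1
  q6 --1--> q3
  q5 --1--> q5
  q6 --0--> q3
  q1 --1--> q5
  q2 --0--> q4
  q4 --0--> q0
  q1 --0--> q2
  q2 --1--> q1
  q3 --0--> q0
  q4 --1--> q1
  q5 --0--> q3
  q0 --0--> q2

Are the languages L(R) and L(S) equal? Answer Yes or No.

No

The string 1 is accepted by R but rejected by S.
So L(R) ≠ L(S).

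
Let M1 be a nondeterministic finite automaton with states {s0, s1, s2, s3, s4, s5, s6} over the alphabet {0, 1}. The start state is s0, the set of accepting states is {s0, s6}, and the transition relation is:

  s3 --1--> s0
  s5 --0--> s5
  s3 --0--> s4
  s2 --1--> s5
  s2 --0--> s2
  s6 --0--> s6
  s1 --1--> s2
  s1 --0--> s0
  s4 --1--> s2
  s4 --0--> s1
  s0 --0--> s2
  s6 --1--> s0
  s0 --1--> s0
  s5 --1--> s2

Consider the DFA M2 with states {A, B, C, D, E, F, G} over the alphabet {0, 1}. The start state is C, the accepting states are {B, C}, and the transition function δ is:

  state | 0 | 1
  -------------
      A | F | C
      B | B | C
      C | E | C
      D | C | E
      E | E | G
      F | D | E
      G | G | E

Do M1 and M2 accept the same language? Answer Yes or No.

Yes

Exploring the product automaton M1 × M2 from the start pair (s0, C), following both machines on each input symbol, reaches 3 state pairs: (s0, C), (s2, E), (s5, G).
M1 accepts in {s0, s6} and M2 accepts in {B, C}. In every reachable pair the two components are either both accepting — (s0, C) — or both non-accepting, so no string is accepted by exactly one of the machines: L(M1) \ L(M2) and L(M2) \ L(M1) are both empty.
Hence every string is accepted by M1 iff it is accepted by M2, and the two languages coincide.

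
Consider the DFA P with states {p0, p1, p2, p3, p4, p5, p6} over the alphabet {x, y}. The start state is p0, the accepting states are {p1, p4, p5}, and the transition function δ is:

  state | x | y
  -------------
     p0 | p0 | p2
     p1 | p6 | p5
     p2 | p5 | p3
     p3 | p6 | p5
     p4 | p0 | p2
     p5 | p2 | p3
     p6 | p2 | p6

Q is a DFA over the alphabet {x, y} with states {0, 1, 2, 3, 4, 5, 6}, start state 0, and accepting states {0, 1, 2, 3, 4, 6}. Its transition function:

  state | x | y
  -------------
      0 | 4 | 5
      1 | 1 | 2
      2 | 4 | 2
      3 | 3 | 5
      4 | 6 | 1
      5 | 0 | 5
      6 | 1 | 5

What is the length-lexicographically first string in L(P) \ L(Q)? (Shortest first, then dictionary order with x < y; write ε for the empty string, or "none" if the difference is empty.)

yyy

The string yyy is accepted by P but not by Q.
No shorter string lies in the difference, and yyy is the lexicographically first length-3 string in L(P) \ L(Q).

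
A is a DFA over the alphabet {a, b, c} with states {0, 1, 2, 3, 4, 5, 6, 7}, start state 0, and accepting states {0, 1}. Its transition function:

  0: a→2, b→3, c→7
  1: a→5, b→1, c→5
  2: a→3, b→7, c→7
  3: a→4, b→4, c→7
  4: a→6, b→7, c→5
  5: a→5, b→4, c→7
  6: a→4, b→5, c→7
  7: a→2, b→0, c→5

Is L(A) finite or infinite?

infinite

State 4 is reachable from the start and can reach an accepting state, and it lies on the cycle 4 → 5 → 4.
Traversing that cycle any number of times yields accepted strings of unbounded length, so the language is infinite.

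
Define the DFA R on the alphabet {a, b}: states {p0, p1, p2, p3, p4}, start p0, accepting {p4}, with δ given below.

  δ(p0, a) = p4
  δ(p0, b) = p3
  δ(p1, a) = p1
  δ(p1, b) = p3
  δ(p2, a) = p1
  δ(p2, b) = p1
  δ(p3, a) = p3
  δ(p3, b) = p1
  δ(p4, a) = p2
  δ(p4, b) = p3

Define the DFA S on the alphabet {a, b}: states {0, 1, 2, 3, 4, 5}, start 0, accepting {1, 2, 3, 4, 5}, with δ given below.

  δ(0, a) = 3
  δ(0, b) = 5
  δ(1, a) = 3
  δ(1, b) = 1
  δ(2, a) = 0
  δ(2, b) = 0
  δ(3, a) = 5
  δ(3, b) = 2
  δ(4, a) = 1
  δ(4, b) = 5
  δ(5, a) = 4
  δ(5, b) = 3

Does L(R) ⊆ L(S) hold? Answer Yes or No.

Yes

Exploring the product automaton R × S from the start pair (p0, 0), following both machines on each input symbol, reaches 15 state pairs: (p0, 0), (p4, 3), (p3, 5), (p2, 5), (p3, 2), (p3, 4), (p1, 3), (p1, 4), (p3, 0), (p1, 0), (p3, 1), (p1, 5), (p1, 1), (p3, 3), (p1, 2).
R accepts in {p4} and S accepts in {1, 2, 3, 4, 5}. The reachable pairs whose R-component is accepting are (p4, 3); in each of them the S-component is accepting too, so the product for L(R) \ L(S) (R-component accepting, S-component rejecting) has no reachable accepting pair and the difference is empty.
Hence every string in L(R) is also in L(S).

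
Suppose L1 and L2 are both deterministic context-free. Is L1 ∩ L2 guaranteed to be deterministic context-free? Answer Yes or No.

DCFLs are closed under complement (normalise the DPDA to read all of its input, then flip the verdict). If they were also closed under intersection, De Morgan would make them closed under union; but {aⁿbⁿ : n≥0} and {aⁿb²ⁿ : n≥0} are DCFLs (push the a's; pop one per b, respectively one per two b's) whose union no deterministic PDA accepts: a DPDA for it would have a single run on aⁿb²ⁿ, accepting after the prefix aⁿbⁿ and accepting again after n more b's; an ordinary PDA that simulates it on a's and b's and, at any moment when it is accepting, may switch to reading only a fresh letter c while feeding each c to the simulation as a b, would accept aⁱbʲcᵏ (k≥1) exactly when both aⁱbʲ and aⁱbʲ⁺ᵏ are in the language, i.e. its language intersected with the regular set a*b*c⁺ would be exactly {aⁿbⁿcⁿ : n≥1} — impossible, since context-free languages are closed under intersection with regular sets and {aⁿbⁿcⁿ} is not context-free.

No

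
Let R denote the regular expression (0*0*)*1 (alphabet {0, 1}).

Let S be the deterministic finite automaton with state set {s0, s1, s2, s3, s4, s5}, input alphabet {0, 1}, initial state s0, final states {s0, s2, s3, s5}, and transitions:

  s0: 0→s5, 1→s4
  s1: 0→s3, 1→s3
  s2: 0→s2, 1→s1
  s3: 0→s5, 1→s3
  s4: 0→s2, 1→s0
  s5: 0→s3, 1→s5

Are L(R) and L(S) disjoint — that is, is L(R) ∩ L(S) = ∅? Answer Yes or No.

The string 01 is accepted by both R and S.
Hence L(R) ∩ L(S) ≠ ∅.

No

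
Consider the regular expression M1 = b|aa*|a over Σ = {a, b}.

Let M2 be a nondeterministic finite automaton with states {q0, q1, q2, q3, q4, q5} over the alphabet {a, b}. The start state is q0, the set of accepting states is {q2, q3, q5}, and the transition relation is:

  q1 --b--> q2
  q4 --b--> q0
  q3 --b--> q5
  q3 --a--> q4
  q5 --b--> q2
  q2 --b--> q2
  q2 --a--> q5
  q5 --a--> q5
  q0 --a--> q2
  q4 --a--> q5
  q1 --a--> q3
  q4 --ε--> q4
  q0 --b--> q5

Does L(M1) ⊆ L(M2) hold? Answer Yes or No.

Converting the expression M1 to a DFA (subset construction, then merging equivalent states) gives the minimal DFA with states {r0, r1, r2, r3}, start state r0, accepting states {r1, r2} and transitions r0: a→r1, b→r2; r1: a→r1, b→r3; r2: a→r3, b→r3; r3: a→r3, b→r3.
Exploring the product automaton M1 × M2 from the start pair (r0, q0), following both machines on each input symbol, reaches 6 state pairs: (r0, q0), (r1, q2), (r2, q5), (r1, q5), (r3, q2), (r3, q5).
M1 accepts in {r1, r2} and M2 accepts in {q2, q3, q5}. The reachable pairs whose M1-component is accepting are (r1, q2), (r2, q5), (r1, q5); in each of them the M2-component is accepting too, so the product for L(M1) \ L(M2) (M1-component accepting, M2-component rejecting) has no reachable accepting pair and the difference is empty.
Hence every string in L(M1) is also in L(M2).

Yes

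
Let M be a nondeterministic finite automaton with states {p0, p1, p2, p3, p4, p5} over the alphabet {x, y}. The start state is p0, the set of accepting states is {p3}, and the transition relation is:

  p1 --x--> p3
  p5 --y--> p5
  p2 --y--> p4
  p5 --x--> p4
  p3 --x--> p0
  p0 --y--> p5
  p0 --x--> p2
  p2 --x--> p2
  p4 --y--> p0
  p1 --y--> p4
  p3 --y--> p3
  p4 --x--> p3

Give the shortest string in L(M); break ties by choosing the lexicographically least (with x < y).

A breadth-first search from p0 reaches an accepting state first via the path p0 → p2 → p4 → p3 on input xyx.
No string of length < 3 is accepted (BFS exhausts all shorter strings without reaching an accepting state), and xyx is the lexicographically least accepting string of length 3.

xyx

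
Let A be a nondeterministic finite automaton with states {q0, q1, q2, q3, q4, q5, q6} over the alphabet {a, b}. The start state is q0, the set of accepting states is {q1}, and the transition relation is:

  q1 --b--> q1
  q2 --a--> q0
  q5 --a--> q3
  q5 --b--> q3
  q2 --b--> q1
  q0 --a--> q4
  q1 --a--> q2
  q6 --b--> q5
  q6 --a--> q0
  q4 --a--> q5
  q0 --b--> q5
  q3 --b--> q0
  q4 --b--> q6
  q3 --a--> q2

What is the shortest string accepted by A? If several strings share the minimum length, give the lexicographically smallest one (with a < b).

A breadth-first search from q0 reaches an accepting state first via the path q0 → q5 → q3 → q2 → q1 on input baab.
No string of length < 4 is accepted (BFS exhausts all shorter strings without reaching an accepting state), and baab is the lexicographically least accepting string of length 4.

baab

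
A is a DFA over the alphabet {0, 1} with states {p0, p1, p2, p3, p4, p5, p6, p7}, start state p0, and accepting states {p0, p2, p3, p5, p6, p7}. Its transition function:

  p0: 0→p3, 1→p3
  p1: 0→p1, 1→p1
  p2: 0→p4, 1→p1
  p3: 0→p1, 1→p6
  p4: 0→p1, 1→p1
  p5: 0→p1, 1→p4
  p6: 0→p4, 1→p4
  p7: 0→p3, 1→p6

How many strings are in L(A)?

The useful subgraph on states {p0, p3, p6} is acyclic, so L(A) is finite; the longest accepting path visits 3 useful states, giving maximum string length 2.
Counting accepting paths from p0 by length: 1 of length 0, 2 of length 1, 2 of length 2. Total 5.

5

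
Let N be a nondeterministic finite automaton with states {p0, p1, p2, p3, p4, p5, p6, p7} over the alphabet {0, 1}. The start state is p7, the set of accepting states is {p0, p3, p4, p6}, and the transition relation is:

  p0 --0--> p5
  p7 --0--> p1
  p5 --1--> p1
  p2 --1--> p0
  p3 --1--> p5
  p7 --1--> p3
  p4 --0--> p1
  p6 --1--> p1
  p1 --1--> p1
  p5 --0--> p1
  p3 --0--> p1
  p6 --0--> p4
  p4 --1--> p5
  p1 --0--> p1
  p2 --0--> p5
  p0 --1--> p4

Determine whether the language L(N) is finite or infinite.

The useful states (reachable from p7 and able to reach an accepting state) are {p3, p7}.
Restricted to these states the transition graph has no cycle, so every accepting path has bounded length and L is finite.

finite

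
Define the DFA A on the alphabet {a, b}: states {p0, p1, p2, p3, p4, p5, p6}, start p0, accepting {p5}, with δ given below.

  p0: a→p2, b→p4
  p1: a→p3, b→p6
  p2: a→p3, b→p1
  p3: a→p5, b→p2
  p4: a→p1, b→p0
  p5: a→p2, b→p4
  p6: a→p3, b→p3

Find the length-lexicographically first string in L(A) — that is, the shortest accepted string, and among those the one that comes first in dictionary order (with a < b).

A breadth-first search from p0 reaches an accepting state first via the path p0 → p2 → p3 → p5 on input aaa.
No string of length < 3 is accepted (BFS exhausts all shorter strings without reaching an accepting state), and aaa is the lexicographically least accepting string of length 3.

aaa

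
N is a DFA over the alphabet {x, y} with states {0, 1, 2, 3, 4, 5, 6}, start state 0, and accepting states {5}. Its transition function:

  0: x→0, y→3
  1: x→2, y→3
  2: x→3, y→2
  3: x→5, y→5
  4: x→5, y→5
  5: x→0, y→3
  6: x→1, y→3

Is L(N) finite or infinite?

State 0 is reachable from the start and can reach an accepting state, and it lies on the cycle 0 → 0.
Traversing that cycle any number of times yields accepted strings of unbounded length, so the language is infinite.

infinite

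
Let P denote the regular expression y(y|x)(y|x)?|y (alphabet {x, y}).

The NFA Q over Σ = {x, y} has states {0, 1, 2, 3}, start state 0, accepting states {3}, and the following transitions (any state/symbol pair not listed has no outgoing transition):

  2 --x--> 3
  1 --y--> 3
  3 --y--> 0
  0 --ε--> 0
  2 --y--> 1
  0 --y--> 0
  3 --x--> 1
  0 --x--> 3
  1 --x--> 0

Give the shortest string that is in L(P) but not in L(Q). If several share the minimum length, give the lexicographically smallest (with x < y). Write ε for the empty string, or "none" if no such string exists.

y

The string y is accepted by P but not by Q.
No shorter string lies in the difference, and y is the lexicographically first length-1 string in L(P) \ L(Q).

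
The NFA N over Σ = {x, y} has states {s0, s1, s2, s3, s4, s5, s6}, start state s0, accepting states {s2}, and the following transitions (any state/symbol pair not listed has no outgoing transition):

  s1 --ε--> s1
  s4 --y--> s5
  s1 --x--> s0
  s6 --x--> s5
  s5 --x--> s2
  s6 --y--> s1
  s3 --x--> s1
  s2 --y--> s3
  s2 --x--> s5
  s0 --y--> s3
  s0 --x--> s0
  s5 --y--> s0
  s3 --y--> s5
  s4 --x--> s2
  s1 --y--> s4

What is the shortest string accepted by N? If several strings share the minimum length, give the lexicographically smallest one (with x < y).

A breadth-first search from s0 reaches an accepting state first via the path s0 → s3 → s5 → s2 on input yyx.
No string of length < 3 is accepted (BFS exhausts all shorter strings without reaching an accepting state), and yyx is the lexicographically least accepting string of length 3.

yyx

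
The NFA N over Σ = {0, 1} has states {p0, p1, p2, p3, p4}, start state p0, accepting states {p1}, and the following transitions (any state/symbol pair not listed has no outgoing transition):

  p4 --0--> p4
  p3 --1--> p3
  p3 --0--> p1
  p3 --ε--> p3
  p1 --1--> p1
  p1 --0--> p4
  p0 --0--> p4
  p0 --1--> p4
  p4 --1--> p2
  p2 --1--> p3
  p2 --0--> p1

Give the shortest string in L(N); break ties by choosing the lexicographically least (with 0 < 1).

010

A breadth-first search from p0 reaches an accepting state first via the path p0 → p4 → p2 → p1 on input 010.
No string of length < 3 is accepted (BFS exhausts all shorter strings without reaching an accepting state), and 010 is the lexicographically least accepting string of length 3.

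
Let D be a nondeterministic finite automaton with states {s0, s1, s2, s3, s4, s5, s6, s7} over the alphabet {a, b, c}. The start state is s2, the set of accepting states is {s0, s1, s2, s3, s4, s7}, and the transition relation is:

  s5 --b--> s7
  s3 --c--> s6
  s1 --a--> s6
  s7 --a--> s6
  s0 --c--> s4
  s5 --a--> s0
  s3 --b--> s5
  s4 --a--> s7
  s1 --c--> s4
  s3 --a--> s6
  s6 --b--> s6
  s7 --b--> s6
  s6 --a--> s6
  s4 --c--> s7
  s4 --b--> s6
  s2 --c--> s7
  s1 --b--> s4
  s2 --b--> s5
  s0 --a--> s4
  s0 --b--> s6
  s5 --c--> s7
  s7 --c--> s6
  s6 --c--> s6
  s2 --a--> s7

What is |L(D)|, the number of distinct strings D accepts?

12

The useful subgraph on states {s0, s2, s4, s5, s7} is acyclic, so L(D) is finite; the longest accepting path visits 5 useful states, giving maximum string length 4.
Counting accepting paths from s2 by length: 1 of length 0, 2 of length 1, 3 of length 2, 2 of length 3, 4 of length 4. Total 12.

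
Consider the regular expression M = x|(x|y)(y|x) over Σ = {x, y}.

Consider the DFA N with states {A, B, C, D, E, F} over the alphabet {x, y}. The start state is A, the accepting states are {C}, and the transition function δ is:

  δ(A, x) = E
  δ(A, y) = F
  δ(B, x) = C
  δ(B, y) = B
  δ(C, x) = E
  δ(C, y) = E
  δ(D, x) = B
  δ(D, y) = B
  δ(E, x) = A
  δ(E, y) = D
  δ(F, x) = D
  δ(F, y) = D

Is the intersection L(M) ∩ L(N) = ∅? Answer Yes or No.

Yes

Converting the expression M to a DFA (subset construction, then merging equivalent states) gives the minimal DFA with states {m0, m1, m2, m3, m4}, start state m0, accepting states {m1, m3} and transitions m0: x→m1, y→m2; m1: x→m3, y→m3; m2: x→m3, y→m3; m3: x→m4, y→m4; m4: x→m4, y→m4.
Exploring the product automaton M × N from the start pair (m0, A), following both machines on each input symbol, reaches 11 state pairs: (m0, A), (m1, E), (m2, F), (m3, A), (m3, D), (m4, E), (m4, F), (m4, B), (m4, A), (m4, D), (m4, C).
M accepts in {m1, m3} and N accepts in {C}; no reachable pair has both components accepting, so no string drives both machines to acceptance simultaneously and L(M) ∩ L(N) = ∅.
So no string is accepted by both, and the intersection is empty.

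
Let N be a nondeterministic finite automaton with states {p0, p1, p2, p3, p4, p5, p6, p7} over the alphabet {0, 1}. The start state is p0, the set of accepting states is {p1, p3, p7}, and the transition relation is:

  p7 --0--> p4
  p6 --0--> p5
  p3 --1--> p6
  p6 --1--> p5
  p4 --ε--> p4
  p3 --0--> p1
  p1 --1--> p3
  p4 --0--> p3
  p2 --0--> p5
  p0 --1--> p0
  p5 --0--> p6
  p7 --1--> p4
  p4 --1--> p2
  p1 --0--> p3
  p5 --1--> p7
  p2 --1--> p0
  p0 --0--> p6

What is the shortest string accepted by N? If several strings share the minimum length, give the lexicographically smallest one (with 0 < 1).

A breadth-first search from p0 reaches an accepting state first via the path p0 → p6 → p5 → p7 on input 001.
No string of length < 3 is accepted (BFS exhausts all shorter strings without reaching an accepting state), and 001 is the lexicographically least accepting string of length 3.

001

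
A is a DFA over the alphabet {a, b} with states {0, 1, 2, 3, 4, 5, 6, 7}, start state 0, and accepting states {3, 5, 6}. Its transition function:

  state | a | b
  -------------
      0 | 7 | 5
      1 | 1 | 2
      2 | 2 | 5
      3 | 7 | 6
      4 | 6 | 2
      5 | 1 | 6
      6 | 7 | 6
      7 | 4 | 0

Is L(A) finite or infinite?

infinite

State 1 is reachable from the start and can reach an accepting state, and it lies on the cycle 1 → 1.
Traversing that cycle any number of times yields accepted strings of unbounded length, so the language is infinite.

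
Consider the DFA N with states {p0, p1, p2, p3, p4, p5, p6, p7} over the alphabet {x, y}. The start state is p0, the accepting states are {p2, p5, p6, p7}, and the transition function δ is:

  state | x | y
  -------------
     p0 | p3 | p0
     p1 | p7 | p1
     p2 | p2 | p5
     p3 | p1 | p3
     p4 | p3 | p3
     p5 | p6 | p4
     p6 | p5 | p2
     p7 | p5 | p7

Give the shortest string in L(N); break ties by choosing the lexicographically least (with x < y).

A breadth-first search from p0 reaches an accepting state first via the path p0 → p3 → p1 → p7 on input xxx.
No string of length < 3 is accepted (BFS exhausts all shorter strings without reaching an accepting state), and xxx is the lexicographically least accepting string of length 3.

xxx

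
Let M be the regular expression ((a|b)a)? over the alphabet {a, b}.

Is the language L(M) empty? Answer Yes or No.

The empty string ε matches the expression, so it belongs to L(M).
Since L(M) contains at least one string, it is not empty.

No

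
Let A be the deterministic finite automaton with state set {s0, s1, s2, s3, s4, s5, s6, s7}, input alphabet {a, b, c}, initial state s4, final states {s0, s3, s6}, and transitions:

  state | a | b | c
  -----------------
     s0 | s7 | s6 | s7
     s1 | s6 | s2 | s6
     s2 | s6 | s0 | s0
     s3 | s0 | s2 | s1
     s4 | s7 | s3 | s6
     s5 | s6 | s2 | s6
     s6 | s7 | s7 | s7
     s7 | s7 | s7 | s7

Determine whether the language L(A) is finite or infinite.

The useful states (reachable from s4 and able to reach an accepting state) are {s0, s1, s2, s3, s4, s6}.
Restricted to these states the transition graph has no cycle, so every accepting path has bounded length and L is finite.

finite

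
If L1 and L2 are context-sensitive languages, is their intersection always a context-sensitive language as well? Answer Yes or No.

Yes

An LBA keeps a copy of the input on a second track, runs the LBA for L₁, and if that accepts restores the input and runs the LBA for L₂; linear space suffices, so L₁ ∩ L₂ is context-sensitive.
So the context-sensitive languages are closed under intersection.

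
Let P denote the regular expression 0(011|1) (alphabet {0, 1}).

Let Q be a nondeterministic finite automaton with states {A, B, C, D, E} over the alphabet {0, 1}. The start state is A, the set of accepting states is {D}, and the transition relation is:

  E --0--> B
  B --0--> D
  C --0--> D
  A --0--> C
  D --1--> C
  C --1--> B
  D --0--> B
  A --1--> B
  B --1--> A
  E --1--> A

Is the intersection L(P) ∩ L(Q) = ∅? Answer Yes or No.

Yes

Converting the expression P to a DFA (subset construction, then merging equivalent states) gives the minimal DFA with states {p0, p1, p2, p3, p4, p5}, start state p0, accepting states {p4} and transitions p0: 0→p1, 1→p2; p1: 0→p3, 1→p4; p2: 0→p2, 1→p2; p3: 0→p2, 1→p5; p4: 0→p2, 1→p2; p5: 0→p2, 1→p4.
Exploring the product automaton P × Q from the start pair (p0, A), following both machines on each input symbol, reaches 9 state pairs: (p0, A), (p1, C), (p2, B), (p3, D), (p4, B), (p2, D), (p2, A), (p5, C), (p2, C).
P accepts in {p4} and Q accepts in {D}; no reachable pair has both components accepting, so no string drives both machines to acceptance simultaneously and L(P) ∩ L(Q) = ∅.
So no string is accepted by both, and the intersection is empty.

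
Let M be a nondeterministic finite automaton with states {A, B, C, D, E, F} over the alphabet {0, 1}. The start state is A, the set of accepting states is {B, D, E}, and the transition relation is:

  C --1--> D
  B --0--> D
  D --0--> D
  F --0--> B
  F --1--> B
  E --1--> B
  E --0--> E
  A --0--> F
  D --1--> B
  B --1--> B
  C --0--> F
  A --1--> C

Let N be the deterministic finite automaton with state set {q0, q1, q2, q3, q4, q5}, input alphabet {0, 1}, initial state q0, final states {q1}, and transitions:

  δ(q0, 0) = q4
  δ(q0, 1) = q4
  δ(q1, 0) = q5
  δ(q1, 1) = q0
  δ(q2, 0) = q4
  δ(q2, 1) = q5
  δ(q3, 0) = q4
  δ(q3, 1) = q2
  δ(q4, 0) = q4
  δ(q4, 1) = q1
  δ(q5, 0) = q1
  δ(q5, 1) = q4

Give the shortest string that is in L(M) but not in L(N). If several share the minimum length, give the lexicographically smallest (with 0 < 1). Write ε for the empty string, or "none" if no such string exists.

00

The string 00 is accepted by M but not by N.
No shorter string lies in the difference, and 00 is the lexicographically first length-2 string in L(M) \ L(N).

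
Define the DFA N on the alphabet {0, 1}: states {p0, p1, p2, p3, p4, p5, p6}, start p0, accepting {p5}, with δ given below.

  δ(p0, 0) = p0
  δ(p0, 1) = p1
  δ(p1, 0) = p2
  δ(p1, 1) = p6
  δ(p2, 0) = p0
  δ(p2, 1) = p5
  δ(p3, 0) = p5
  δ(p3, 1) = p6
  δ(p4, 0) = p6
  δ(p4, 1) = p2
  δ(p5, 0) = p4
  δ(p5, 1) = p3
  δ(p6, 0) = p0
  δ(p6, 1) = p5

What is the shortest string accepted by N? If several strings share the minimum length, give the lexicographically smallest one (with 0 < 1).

101

A breadth-first search from p0 reaches an accepting state first via the path p0 → p1 → p2 → p5 on input 101.
No string of length < 3 is accepted (BFS exhausts all shorter strings without reaching an accepting state), and 101 is the lexicographically least accepting string of length 3.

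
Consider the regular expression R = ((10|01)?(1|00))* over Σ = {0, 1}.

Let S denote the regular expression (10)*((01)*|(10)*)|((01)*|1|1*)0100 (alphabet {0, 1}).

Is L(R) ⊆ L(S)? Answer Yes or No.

The string 1 is in L(R) but not in L(S).
So L(R) ⊄ L(S).

No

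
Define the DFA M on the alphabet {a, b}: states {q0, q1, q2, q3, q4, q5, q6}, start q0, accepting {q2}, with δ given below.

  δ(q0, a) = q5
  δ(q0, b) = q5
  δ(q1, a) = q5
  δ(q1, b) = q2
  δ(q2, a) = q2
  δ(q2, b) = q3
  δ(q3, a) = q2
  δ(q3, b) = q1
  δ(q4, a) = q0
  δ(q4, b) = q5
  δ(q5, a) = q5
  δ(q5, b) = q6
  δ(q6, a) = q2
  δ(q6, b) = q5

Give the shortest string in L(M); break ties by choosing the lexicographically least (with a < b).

A breadth-first search from q0 reaches an accepting state first via the path q0 → q5 → q6 → q2 on input aba.
No string of length < 3 is accepted (BFS exhausts all shorter strings without reaching an accepting state), and aba is the lexicographically least accepting string of length 3.

aba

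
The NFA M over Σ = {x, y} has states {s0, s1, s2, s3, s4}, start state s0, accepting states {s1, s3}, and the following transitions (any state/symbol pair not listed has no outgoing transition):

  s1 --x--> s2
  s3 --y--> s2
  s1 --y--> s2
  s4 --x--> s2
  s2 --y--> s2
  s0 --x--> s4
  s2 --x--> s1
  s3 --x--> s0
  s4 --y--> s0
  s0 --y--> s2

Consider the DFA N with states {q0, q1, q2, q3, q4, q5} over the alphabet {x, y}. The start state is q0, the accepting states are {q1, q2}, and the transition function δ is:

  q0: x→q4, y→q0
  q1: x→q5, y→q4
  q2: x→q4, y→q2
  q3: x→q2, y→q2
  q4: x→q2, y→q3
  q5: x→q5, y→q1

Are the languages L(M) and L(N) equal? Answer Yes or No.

The string yx is accepted by M but rejected by N.
So L(M) ≠ L(N).

No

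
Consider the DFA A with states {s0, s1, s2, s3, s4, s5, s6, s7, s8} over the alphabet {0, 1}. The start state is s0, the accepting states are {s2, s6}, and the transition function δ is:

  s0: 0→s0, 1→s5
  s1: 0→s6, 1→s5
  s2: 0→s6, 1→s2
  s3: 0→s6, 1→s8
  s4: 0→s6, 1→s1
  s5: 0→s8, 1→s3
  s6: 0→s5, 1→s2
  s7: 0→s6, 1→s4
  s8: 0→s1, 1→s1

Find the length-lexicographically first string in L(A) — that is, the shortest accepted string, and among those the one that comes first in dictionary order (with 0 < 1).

A breadth-first search from s0 reaches an accepting state first via the path s0 → s5 → s3 → s6 on input 110.
No string of length < 3 is accepted (BFS exhausts all shorter strings without reaching an accepting state), and 110 is the lexicographically least accepting string of length 3.

110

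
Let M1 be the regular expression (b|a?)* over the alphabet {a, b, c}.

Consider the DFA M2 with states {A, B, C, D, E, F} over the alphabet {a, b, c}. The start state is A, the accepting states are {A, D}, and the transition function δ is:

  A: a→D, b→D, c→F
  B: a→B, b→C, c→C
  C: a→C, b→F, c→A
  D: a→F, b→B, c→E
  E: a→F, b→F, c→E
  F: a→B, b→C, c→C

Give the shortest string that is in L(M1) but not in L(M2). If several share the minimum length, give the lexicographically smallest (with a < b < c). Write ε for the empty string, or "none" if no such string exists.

aa

The string aa is accepted by M1 but not by M2.
No shorter string lies in the difference, and aa is the lexicographically first length-2 string in L(M1) \ L(M2).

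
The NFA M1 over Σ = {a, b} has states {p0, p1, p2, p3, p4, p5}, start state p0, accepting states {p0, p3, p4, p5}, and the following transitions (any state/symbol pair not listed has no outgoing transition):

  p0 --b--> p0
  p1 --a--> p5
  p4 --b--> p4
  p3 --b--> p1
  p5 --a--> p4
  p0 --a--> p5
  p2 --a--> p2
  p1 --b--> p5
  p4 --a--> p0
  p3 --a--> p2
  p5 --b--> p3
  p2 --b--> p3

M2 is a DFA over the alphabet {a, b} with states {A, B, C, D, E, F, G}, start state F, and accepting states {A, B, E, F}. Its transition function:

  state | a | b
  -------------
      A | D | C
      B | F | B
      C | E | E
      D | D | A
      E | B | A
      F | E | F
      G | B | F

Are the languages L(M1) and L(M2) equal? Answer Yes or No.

Yes

Exploring the product automaton M1 × M2 from the start pair (p0, F), following both machines on each input symbol, reaches 6 state pairs: (p0, F), (p5, E), (p4, B), (p3, A), (p2, D), (p1, C).
M1 accepts in {p0, p3, p4, p5} and M2 accepts in {A, B, E, F}. In every reachable pair the two components are either both accepting — (p0, F), (p5, E), (p4, B), (p3, A) — or both non-accepting, so no string is accepted by exactly one of the machines: L(M1) \ L(M2) and L(M2) \ L(M1) are both empty.
Hence every string is accepted by M1 iff it is accepted by M2, and the two languages coincide.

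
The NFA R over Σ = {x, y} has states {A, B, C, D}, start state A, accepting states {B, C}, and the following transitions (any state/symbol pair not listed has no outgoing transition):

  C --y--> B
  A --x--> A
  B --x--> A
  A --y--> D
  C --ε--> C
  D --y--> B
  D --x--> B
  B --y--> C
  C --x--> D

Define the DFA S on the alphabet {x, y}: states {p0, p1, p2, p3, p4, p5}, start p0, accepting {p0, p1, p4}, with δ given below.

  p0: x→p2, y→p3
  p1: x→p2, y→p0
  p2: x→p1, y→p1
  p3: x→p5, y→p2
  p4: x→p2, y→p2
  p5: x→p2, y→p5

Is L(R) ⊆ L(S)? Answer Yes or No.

No

The string yx is in L(R) but not in L(S).
So L(R) ⊄ L(S).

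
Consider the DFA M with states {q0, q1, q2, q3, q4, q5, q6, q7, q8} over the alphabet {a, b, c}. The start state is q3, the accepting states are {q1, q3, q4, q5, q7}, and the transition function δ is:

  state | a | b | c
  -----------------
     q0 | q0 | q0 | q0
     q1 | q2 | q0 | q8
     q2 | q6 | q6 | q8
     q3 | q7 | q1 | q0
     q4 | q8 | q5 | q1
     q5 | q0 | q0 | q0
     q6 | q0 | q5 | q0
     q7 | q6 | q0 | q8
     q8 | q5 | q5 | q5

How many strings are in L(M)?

15

The useful subgraph on states {q1, q2, q3, q5, q6, q7, q8} is acyclic, so L(M) is finite; the longest accepting path visits 5 useful states, giving maximum string length 4.
Counting accepting paths from q3 by length: 1 of length 0, 2 of length 1, 7 of length 3, 5 of length 4. Total 15.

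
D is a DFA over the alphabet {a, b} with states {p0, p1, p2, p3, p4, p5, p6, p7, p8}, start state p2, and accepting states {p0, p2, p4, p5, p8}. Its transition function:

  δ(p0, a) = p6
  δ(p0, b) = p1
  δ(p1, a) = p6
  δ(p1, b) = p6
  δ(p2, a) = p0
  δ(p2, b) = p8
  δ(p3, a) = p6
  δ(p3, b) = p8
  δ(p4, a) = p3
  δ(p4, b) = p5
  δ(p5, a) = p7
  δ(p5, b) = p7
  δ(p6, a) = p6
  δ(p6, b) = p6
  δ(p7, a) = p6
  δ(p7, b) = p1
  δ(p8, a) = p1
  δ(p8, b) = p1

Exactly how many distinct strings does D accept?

3

The useful subgraph on states {p0, p2, p8} is acyclic, so L(D) is finite; the longest accepting path visits 2 useful states, giving maximum string length 1.
Counting accepting paths from p2 by length: 1 of length 0, 2 of length 1. Total 3.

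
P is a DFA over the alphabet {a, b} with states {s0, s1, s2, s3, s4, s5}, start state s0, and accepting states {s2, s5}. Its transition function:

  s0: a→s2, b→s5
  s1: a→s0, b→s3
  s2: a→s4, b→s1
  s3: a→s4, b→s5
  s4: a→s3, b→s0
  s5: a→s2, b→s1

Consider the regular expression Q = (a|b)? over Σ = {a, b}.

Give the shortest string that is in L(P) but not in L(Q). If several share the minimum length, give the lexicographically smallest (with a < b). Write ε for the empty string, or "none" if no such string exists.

ba

The string ba is accepted by P but not by Q.
No shorter string lies in the difference, and ba is the lexicographically first length-2 string in L(P) \ L(Q).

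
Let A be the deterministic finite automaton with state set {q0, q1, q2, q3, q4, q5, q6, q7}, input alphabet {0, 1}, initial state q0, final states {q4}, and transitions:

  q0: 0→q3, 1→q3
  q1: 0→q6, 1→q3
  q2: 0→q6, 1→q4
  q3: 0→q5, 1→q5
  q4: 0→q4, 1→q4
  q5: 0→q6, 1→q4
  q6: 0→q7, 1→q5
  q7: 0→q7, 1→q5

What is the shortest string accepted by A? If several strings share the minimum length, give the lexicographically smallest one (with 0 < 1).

001

A breadth-first search from q0 reaches an accepting state first via the path q0 → q3 → q5 → q4 on input 001.
No string of length < 3 is accepted (BFS exhausts all shorter strings without reaching an accepting state), and 001 is the lexicographically least accepting string of length 3.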